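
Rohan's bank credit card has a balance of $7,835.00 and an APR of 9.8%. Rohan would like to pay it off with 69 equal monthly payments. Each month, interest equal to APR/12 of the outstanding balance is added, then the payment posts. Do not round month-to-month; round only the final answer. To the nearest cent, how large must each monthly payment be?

$148.98

Monthly rate r = 9.8%/12 = 0.816667% = 0.00816667.
Level-payment amortization: P = B₀·r / (1 − (1+r)^(−n)) = 7835.00·0.00816667 / (1 − 1.00817^(−69)).
Denominator 1 − (1+r)^(−69) = 0.429482533.
P = 63.9858 / 0.429482533 ≈ 148.98.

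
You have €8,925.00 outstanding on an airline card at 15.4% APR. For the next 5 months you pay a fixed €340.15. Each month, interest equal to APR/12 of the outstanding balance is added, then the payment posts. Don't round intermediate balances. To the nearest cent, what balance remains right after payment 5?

€7,767.61

Monthly rate r = 15.4%/12 = 1.28333% = 0.0128333.
Each month: B ← B·(1+r) − €340.15.
Month 1: interest €114.54; balance after payment €8,699.39.
Month 2: interest €111.64; balance after payment €8,470.88.
Month 3: interest €108.71; balance after payment €8,239.44.
Month 4: interest €105.74; balance after payment €8,005.03.
Month 5: interest €102.73; balance after payment €7,767.61.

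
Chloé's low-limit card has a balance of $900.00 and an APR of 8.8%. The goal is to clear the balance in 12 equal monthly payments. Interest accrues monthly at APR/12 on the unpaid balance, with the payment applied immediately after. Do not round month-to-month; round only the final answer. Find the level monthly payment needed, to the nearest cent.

$78.62

Monthly rate r = 8.8%/12 = 0.733333% = 0.00733333.
Level-payment amortization: P = B₀·r / (1 − (1+r)^(−n)) = 900.00·0.00733333 / (1 − 1.00733^(−12)).
Denominator 1 − (1+r)^(−12) = 0.0839450272.
P = 6.6 / 0.0839450272 ≈ 78.62.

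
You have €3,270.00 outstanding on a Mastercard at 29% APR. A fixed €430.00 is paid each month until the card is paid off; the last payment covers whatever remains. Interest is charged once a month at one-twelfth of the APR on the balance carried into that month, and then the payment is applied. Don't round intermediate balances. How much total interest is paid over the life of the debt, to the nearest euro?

€388

Monthly rate r = 29%/12 = 2.41667% = 0.0241667.
Payoff takes n = ⌈−ln(1 − rB₀/P)/ln(1+r)⌉ = ⌈8.504⌉ = 9 payments; the last is €218.02.
Total paid = 8·€430.00 + €218.02 = €3,658.02.
Total interest = total paid − principal = €3,658.02 − €3,270.00 = €388.02.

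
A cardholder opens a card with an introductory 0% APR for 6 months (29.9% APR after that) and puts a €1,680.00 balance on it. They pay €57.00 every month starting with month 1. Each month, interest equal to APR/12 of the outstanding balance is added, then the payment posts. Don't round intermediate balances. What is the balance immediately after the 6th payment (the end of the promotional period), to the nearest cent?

€1,338.00

Promo months 1–6 at r₀ = 0%/12 = 0; months 7+ at r₁ = 29.9%/12 = 0.0249167.
After month 6 (no interest yet): B = €1,680.00 − 6·€57.00 = €1,338.00.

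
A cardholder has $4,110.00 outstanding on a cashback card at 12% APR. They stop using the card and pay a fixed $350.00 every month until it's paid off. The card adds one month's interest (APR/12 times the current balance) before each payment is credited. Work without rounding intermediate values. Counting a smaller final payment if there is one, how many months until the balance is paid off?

13 payments

Monthly rate r = 12%/12 = 1% = 0.01.
Recurrence: B ← B·(1+r) − $350.00.
Month 1: interest $41.10; balance after payment $3,801.10.
Month 2: interest $38.01; balance after payment $3,489.11.
Closed form: n = −ln(1 − rB₀/P)/ln(1+r) = −ln(0.88257)/ln(1.01) ≈ 12.554, so the balance reaches zero during payment 13.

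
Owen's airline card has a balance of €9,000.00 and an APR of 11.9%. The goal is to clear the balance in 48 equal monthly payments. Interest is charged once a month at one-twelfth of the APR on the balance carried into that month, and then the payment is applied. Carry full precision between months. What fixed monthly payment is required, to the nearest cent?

€236.56

Monthly rate r = 11.9%/12 = 0.991667% = 0.00991667.
Level-payment amortization: P = B₀·r / (1 − (1+r)^(−n)) = 9000.00·0.00991667 / (1 − 1.00992^(−48)).
Denominator 1 − (1+r)^(−48) = 0.377278146.
P = 89.25 / 0.377278146 ≈ 236.56.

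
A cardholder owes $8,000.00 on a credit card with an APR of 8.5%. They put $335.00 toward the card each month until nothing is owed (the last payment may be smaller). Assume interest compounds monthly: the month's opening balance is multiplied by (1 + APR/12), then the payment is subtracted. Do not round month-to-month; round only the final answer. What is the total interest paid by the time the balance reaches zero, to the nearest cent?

$795.35

Monthly rate r = 8.5%/12 = 0.708333% = 0.00708333.
Payoff takes n = ⌈−ln(1 − rB₀/P)/ln(1+r)⌉ = ⌈26.254⌉ = 27 payments; the last is $85.35.
Total paid = 26·$335.00 + $85.35 = $8,795.35.
Total interest = total paid − principal = $8,795.35 − $8,000.00 = $795.35.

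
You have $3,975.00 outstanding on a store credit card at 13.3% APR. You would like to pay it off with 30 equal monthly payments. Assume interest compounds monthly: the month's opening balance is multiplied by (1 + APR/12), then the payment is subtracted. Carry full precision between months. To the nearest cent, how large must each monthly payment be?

$156.47

Monthly rate r = 13.3%/12 = 1.10833% = 0.0110833.
Level-payment amortization: P = B₀·r / (1 − (1+r)^(−n)) = 3975.00·0.0110833 / (1 − 1.01108^(−30)).
Denominator 1 − (1+r)^(−30) = 0.28155843.
P = 44.0563 / 0.28155843 ≈ 156.47.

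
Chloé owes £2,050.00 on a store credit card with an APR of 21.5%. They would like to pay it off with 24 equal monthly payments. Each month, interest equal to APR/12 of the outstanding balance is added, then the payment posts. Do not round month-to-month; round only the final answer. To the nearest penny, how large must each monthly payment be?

Monthly rate r = 21.5%/12 = 1.79167% = 0.0179167.
Level-payment amortization: P = B₀·r / (1 − (1+r)^(−n)) = 2050.00·0.0179167 / (1 − 1.01792^(−24)).
Denominator 1 − (1+r)^(−24) = 0.347009905.
P = 36.7292 / 0.347009905 ≈ 105.84.

£105.84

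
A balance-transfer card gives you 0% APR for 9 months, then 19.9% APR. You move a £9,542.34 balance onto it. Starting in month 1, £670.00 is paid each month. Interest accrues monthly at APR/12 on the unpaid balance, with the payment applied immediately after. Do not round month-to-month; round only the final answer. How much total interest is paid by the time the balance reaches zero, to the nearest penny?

Promo months 1–9 at r₀ = 0%/12 = 0; months 10+ at r₁ = 19.9%/12 = 0.0165833.
After month 9 (no interest yet): B = £9,542.34 − 9·£670.00 = £3,512.34.
Then at r₁ with £670.00/mo: n₂ = −ln(1 − r₁·B/P)/ln(1+r₁) ≈ 5.53 → 6 more payments.
Total paid = 14·£670.00 + £356.24 = £9,736.24; interest = £9,736.24 − £9,542.34 = £193.90.

£193.90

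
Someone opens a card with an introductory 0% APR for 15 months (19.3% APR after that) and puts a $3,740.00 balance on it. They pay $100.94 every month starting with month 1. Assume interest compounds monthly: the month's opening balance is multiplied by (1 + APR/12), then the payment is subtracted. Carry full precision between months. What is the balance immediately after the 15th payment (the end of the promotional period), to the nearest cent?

$2,225.90

Promo months 1–15 at r₀ = 0%/12 = 0; months 16+ at r₁ = 19.3%/12 = 0.0160833.
After month 15 (no interest yet): B = $3,740.00 − 15·$100.94 = $2,225.90.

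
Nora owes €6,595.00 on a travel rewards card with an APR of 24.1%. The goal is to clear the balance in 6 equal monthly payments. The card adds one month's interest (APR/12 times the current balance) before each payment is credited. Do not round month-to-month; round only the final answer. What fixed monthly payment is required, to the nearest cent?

€1,177.71

Monthly rate r = 24.1%/12 = 2.00833% = 0.0200833.
Level-payment amortization: P = B₀·r / (1 − (1+r)^(−n)) = 6595.00·0.0200833 / (1 − 1.02008^(−6)).
Denominator 1 − (1+r)^(−6) = 0.112463773.
P = 132.45 / 0.112463773 ≈ 1177.71.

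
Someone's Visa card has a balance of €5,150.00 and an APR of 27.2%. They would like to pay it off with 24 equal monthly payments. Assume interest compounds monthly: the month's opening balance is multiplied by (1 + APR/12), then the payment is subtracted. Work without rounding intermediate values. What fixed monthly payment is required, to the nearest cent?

Monthly rate r = 27.2%/12 = 2.26667% = 0.0226667.
Level-payment amortization: P = B₀·r / (1 − (1+r)^(−n)) = 5150.00·0.0226667 / (1 − 1.02267^(−24)).
Denominator 1 − (1+r)^(−24) = 0.416042035.
P = 116.733 / 0.416042035 ≈ 280.58.

€280.58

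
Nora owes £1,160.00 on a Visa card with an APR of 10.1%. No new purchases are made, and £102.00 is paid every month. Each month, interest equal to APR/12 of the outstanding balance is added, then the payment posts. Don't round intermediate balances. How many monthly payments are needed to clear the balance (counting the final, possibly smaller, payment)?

13 payments

Monthly rate r = 10.1%/12 = 0.841667% = 0.00841667.
Recurrence: B ← B·(1+r) − £102.00.
Month 1: interest £9.76; balance after payment £1,067.76.
Month 2: interest £8.99; balance after payment £974.75.
Closed form: n = −ln(1 − rB₀/P)/ln(1+r) = −ln(0.90428)/ln(1.00842) ≈ 12.005, so the balance reaches zero during payment 13.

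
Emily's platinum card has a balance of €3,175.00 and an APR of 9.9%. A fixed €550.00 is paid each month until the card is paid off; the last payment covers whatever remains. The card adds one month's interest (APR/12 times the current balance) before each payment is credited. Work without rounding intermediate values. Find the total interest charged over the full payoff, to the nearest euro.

Monthly rate r = 9.9%/12 = 0.825% = 0.00825.
Payoff takes n = ⌈−ln(1 − rB₀/P)/ln(1+r)⌉ = ⌈5.939⌉ = 6 payments; the last is €516.62.
Total paid = 5·€550.00 + €516.62 = €3,266.62.
Total interest = total paid − principal = €3,266.62 − €3,175.00 = €91.62.

€92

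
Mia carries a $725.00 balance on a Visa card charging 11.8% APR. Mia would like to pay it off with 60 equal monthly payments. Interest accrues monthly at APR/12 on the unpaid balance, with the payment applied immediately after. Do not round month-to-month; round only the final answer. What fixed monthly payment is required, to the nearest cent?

$16.05

Monthly rate r = 11.8%/12 = 0.983333% = 0.00983333.
Level-payment amortization: P = B₀·r / (1 − (1+r)^(−n)) = 725.00·0.00983333 / (1 − 1.00983^(−60)).
Denominator 1 − (1+r)^(−60) = 0.444072864.
P = 7.12917 / 0.444072864 ≈ 16.05.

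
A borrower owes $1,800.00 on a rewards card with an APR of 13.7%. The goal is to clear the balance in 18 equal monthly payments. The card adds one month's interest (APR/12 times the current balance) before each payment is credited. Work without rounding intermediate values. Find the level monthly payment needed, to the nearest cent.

Monthly rate r = 13.7%/12 = 1.14167% = 0.0114167.
Level-payment amortization: P = B₀·r / (1 − (1+r)^(−n)) = 1800.00·0.0114167 / (1 − 1.01142^(−18)).
Denominator 1 − (1+r)^(−18) = 0.184811407.
P = 20.55 / 0.184811407 ≈ 111.19.

$111.19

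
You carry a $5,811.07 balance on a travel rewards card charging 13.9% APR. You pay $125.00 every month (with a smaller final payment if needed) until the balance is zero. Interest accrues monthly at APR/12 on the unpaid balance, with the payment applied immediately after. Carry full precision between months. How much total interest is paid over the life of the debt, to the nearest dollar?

$2,582

Monthly rate r = 13.9%/12 = 1.15833% = 0.0115833.
Payoff takes n = ⌈−ln(1 − rB₀/P)/ln(1+r)⌉ = ⌈67.142⌉ = 68 payments; the last is $17.82.
Total paid = 67·$125.00 + $17.82 = $8,392.82.
Total interest = total paid − principal = $8,392.82 − $5,811.07 = $2,581.75.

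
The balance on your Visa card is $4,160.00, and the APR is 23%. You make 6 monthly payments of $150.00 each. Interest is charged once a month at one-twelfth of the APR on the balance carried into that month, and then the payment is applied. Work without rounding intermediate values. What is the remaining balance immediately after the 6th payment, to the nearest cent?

$3,717.67

Monthly rate r = 23%/12 = 1.91667% = 0.0191667.
Each month: B ← B·(1+r) − $150.00.
Month 1: interest $79.73; balance after payment $4,089.73.
Month 2: interest $78.39; balance after payment $4,018.12.
Month 3: interest $77.01; balance after payment $3,945.13.
Month 4: interest $75.62; balance after payment $3,870.75.
Month 5: interest $74.19; balance after payment $3,794.94.
Month 6: interest $72.74; balance after payment $3,717.67.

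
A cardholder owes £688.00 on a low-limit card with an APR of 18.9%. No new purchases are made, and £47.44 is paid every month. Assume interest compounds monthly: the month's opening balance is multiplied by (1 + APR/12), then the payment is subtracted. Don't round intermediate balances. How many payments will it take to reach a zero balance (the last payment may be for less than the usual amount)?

Monthly rate r = 18.9%/12 = 1.575% = 0.01575.
Recurrence: B ← B·(1+r) − £47.44.
Month 1: interest £10.84; balance after payment £651.40.
Month 2: interest £10.26; balance after payment £614.22.
Closed form: n = −ln(1 − rB₀/P)/ln(1+r) = −ln(0.77159)/ln(1.01575) ≈ 16.593, so the balance reaches zero during payment 17.

17 months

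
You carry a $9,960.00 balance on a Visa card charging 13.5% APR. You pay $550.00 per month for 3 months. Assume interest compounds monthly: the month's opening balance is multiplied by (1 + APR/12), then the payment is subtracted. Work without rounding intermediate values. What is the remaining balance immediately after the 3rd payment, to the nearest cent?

$8,631.31

Monthly rate r = 13.5%/12 = 1.125% = 0.01125.
Each month: B ← B·(1+r) − $550.00.
Month 1: interest $112.05; balance after payment $9,522.05.
Month 2: interest $107.12; balance after payment $9,079.17.
Month 3: interest $102.14; balance after payment $8,631.31.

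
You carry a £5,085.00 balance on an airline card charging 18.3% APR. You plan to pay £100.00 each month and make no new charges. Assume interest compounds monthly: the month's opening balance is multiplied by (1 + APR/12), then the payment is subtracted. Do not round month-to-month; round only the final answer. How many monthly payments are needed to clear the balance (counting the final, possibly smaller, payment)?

99 months

Monthly rate r = 18.3%/12 = 1.525% = 0.01525.
Recurrence: B ← B·(1+r) − £100.00.
Month 1: interest £77.55; balance after payment £5,062.55.
Month 2: interest £77.20; balance after payment £5,039.75.
Closed form: n = −ln(1 − rB₀/P)/ln(1+r) = −ln(0.22454)/ln(1.01525) ≈ 98.693, so the balance reaches zero during payment 99.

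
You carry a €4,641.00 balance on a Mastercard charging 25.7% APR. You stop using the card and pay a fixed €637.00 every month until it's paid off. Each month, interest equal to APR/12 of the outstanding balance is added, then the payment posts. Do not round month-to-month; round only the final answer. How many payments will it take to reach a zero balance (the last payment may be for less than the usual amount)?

9 months

Monthly rate r = 25.7%/12 = 2.14167% = 0.0214167.
Recurrence: B ← B·(1+r) − €637.00.
Month 1: interest €99.39; balance after payment €4,103.39.
Month 2: interest €87.88; balance after payment €3,554.28.
Closed form: n = −ln(1 − rB₀/P)/ln(1+r) = −ln(0.84396)/ln(1.02142) ≈ 8.006, so the balance reaches zero during payment 9.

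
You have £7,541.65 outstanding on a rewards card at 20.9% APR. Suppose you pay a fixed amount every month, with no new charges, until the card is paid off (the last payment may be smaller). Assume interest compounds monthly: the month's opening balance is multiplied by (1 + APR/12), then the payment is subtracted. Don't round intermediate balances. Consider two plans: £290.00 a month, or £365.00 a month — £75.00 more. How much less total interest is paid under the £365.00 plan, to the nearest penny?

£700.82

Monthly rate r = 20.9%/12 = 1.74167% = 0.0174167.
At £290.00/mo: n = ⌈−ln(1 − rB₀/P)/ln(1+r)⌉ = 35 payments (last £270.79); total interest = total paid − £7,541.65 = £2,589.14.
At £365.00/mo: 26 payments (last £304.97); total interest £1,888.32.
Interest saved = £2,589.14 − £1,888.32 = £700.82.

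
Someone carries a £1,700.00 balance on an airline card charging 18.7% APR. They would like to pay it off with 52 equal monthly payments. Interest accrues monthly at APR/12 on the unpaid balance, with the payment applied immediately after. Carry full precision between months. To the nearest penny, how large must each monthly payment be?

Monthly rate r = 18.7%/12 = 1.55833% = 0.0155833.
Level-payment amortization: P = B₀·r / (1 − (1+r)^(−n)) = 1700.00·0.0155833 / (1 − 1.01558^(−52)).
Denominator 1 − (1+r)^(−52) = 0.552502498.
P = 26.4917 / 0.552502498 ≈ 47.95.

£47.95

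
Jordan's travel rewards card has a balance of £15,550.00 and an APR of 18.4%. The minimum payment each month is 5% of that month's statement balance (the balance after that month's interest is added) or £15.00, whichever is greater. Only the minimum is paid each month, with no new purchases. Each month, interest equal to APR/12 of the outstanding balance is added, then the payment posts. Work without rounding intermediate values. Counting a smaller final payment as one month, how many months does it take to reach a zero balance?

Monthly rate r = 18.4%/12 = 1.53333% = 0.0153333.
While 5% of the post-interest balance exceeds £15.00, each month B ← (B·(1+r))·(1 − 0.05), i.e. B shrinks by the factor (1+r)·0.95 = 0.96457.
This holds for months 1–110. Entering month 111 the balance is £293.95; 5% of the post-interest balance is now below £15.00, so the flat £15.00 minimum applies from here.
From month 111 a fixed £15.00 at rate r clears £293.95 in 24 more payments. Total: 110 + 24 = 134 months.

134 months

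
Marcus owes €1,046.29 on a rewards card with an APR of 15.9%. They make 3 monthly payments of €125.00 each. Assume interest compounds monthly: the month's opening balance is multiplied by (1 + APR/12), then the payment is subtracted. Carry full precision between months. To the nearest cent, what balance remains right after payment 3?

Monthly rate r = 15.9%/12 = 1.325% = 0.01325.
Each month: B ← B·(1+r) − €125.00.
Month 1: interest €13.86; balance after payment €935.15.
Month 2: interest €12.39; balance after payment €822.54.
Month 3: interest €10.90; balance after payment €708.44.

€708.44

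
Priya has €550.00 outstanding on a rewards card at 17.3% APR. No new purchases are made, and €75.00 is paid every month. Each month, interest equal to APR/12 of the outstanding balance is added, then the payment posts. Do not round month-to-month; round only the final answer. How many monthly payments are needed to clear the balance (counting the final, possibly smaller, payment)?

8 payments

Monthly rate r = 17.3%/12 = 1.44167% = 0.0144167.
Recurrence: B ← B·(1+r) − €75.00.
Month 1: interest €7.93; balance after payment €482.93.
Month 2: interest €6.96; balance after payment €414.89.
Closed form: n = −ln(1 − rB₀/P)/ln(1+r) = −ln(0.89428)/ln(1.01442) ≈ 7.806, so the balance reaches zero during payment 8.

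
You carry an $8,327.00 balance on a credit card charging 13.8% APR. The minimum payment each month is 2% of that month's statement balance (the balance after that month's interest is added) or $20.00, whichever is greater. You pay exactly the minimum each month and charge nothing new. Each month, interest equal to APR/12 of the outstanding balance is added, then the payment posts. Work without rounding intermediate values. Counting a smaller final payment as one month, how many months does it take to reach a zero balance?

Monthly rate r = 13.8%/12 = 1.15% = 0.0115.
While 2% of the post-interest balance exceeds $20.00, each month B ← (B·(1+r))·(1 − 0.02), i.e. B shrinks by the factor (1+r)·0.98 = 0.99127.
This holds for months 1–244. Entering month 245 the balance is $980.23; 2% of the post-interest balance is now below $20.00, so the flat $20.00 minimum applies from here.
From month 245 a fixed $20.00 at rate r clears $980.23 in 73 more payments. Total: 244 + 73 = 317 months.

317 months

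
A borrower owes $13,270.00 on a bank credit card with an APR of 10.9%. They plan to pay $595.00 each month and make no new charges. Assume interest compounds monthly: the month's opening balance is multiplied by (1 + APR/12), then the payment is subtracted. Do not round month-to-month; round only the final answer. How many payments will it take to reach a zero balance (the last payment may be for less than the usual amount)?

26 payments

Monthly rate r = 10.9%/12 = 0.908333% = 0.00908333.
Recurrence: B ← B·(1+r) − $595.00.
Month 1: interest $120.54; balance after payment $12,795.54.
Month 2: interest $116.23; balance after payment $12,316.76.
Closed form: n = −ln(1 − rB₀/P)/ln(1+r) = −ln(0.79742)/ln(1.00908) ≈ 25.035, so the balance reaches zero during payment 26.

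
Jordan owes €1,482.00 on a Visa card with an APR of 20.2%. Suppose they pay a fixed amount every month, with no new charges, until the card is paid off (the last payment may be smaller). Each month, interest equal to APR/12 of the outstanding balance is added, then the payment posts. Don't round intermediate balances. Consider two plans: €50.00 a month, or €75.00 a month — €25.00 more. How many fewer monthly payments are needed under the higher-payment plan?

Monthly rate r = 20.2%/12 = 1.68333% = 0.0168333.
At €50.00/mo: n = ⌈−ln(1 − rB₀/P)/ln(1+r)⌉ = 42 payments (last €19.89); total interest = total paid − €1,482.00 = €587.89.
At €75.00/mo: 25 payments (last €17.04); total interest €335.04.
Payments saved = 42 − 25 = 17.

17 fewer payments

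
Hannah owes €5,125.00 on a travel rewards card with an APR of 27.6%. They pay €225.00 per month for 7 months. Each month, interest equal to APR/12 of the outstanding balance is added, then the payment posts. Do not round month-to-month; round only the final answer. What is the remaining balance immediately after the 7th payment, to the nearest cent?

Monthly rate r = 27.6%/12 = 2.3% = 0.023.
Each month: B ← B·(1+r) − €225.00.
Month 1: interest €117.88; balance after payment €5,017.88.
Month 2: interest €115.41; balance after payment €4,908.29.
Month 3: interest €112.89; balance after payment €4,796.18.
Month 4: interest €110.31; balance after payment €4,681.49.
Month 5: interest €107.67; balance after payment €4,564.16.
Month 6: interest €104.98; balance after payment €4,444.14.
Month 7: interest €102.22; balance after payment €4,321.35.

€4,321.35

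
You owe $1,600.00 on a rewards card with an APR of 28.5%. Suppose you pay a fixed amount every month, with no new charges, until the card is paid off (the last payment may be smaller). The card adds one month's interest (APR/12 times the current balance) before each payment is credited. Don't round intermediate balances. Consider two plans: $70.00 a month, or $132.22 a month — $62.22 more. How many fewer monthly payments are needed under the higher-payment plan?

19 fewer payments

Monthly rate r = 28.5%/12 = 2.375% = 0.02375.
At $70.00/mo: n = ⌈−ln(1 − rB₀/P)/ln(1+r)⌉ = 34 payments (last $24.56); total interest = total paid − $1,600.00 = $734.56.
At $132.22/mo: 15 payments (last $57.96); total interest $309.04.
Payments saved = 34 − 15 = 19.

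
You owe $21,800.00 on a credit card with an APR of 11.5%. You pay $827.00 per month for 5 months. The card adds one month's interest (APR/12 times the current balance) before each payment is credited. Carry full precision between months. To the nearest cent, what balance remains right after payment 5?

$18,649.78

Monthly rate r = 11.5%/12 = 0.958333% = 0.00958333.
Each month: B ← B·(1+r) − $827.00.
Month 1: interest $208.92; balance after payment $21,181.92.
Month 2: interest $202.99; balance after payment $20,557.91.
Month 3: interest $197.01; balance after payment $19,927.92.
Month 4: interest $190.98; balance after payment $19,291.90.
Month 5: interest $184.88; balance after payment $18,649.78.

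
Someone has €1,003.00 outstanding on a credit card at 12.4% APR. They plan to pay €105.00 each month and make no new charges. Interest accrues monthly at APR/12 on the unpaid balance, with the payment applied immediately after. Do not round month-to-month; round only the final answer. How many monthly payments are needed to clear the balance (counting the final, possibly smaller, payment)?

Monthly rate r = 12.4%/12 = 1.03333% = 0.0103333.
Recurrence: B ← B·(1+r) − €105.00.
Month 1: interest €10.36; balance after payment €908.36.
Month 2: interest €9.39; balance after payment €812.75.
Closed form: n = −ln(1 − rB₀/P)/ln(1+r) = −ln(0.90129)/ln(1.01033) ≈ 10.109, so the balance reaches zero during payment 11.

11 payments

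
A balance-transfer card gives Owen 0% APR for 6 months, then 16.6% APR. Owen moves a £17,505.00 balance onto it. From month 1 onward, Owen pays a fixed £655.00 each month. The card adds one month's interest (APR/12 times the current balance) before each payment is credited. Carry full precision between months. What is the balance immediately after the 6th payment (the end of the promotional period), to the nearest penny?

Promo months 1–6 at r₀ = 0%/12 = 0; months 7+ at r₁ = 16.6%/12 = 0.0138333.
After month 6 (no interest yet): B = £17,505.00 − 6·£655.00 = £13,575.00.

£13,575.00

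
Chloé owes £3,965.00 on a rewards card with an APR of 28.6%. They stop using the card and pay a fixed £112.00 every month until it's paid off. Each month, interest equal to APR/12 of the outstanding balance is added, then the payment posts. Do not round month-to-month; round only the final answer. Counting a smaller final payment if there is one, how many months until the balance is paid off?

Monthly rate r = 28.6%/12 = 2.38333% = 0.0238333.
Recurrence: B ← B·(1+r) − £112.00.
Month 1: interest £94.50; balance after payment £3,947.50.
Month 2: interest £94.08; balance after payment £3,929.58.
Closed form: n = −ln(1 − rB₀/P)/ln(1+r) = −ln(0.15626)/ln(1.02383) ≈ 78.809, so the balance reaches zero during payment 79.

79 months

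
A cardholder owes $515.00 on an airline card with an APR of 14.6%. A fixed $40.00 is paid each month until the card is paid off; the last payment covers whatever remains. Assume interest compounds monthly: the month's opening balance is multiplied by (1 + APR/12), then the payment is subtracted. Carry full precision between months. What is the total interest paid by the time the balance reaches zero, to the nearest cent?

Monthly rate r = 14.6%/12 = 1.21667% = 0.0121667.
Payoff takes n = ⌈−ln(1 − rB₀/P)/ln(1+r)⌉ = ⌈14.088⌉ = 15 payments; the last is $3.53.
Total paid = 14·$40.00 + $3.53 = $563.53.
Total interest = total paid − principal = $563.53 − $515.00 = $48.53.

$48.53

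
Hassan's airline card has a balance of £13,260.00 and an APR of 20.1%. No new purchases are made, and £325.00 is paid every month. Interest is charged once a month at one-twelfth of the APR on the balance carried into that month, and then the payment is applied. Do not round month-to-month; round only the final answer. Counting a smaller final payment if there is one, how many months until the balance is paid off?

Monthly rate r = 20.1%/12 = 1.675% = 0.01675.
Recurrence: B ← B·(1+r) − £325.00.
Month 1: interest £222.11; balance after payment £13,157.10.
Month 2: interest £220.38; balance after payment £13,052.49.
Closed form: n = −ln(1 − rB₀/P)/ln(1+r) = −ln(0.3166)/ln(1.01675) ≈ 69.237, so the balance reaches zero during payment 70.

70 months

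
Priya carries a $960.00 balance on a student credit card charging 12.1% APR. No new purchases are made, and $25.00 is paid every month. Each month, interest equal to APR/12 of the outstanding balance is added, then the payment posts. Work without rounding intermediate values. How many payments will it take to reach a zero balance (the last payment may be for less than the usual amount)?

Monthly rate r = 12.1%/12 = 1.00833% = 0.0100833.
Recurrence: B ← B·(1+r) − $25.00.
Month 1: interest $9.68; balance after payment $944.68.
Month 2: interest $9.53; balance after payment $929.21.
Closed form: n = −ln(1 − rB₀/P)/ln(1+r) = −ln(0.6128)/ln(1.01008) ≈ 48.811, so the balance reaches zero during payment 49.

49 months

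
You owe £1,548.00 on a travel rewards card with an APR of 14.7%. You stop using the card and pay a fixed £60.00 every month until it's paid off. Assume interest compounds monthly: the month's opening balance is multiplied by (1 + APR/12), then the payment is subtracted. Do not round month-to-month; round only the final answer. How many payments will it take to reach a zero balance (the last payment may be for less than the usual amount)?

Monthly rate r = 14.7%/12 = 1.225% = 0.01225.
Recurrence: B ← B·(1+r) − £60.00.
Month 1: interest £18.96; balance after payment £1,506.96.
Month 2: interest £18.46; balance after payment £1,465.42.
Closed form: n = −ln(1 − rB₀/P)/ln(1+r) = −ln(0.68395)/ln(1.01225) ≈ 31.199, so the balance reaches zero during payment 32.

32 months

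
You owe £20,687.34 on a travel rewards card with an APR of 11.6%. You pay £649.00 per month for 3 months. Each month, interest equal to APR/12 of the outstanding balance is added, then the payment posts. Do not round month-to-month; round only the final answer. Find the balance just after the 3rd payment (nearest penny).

Monthly rate r = 11.6%/12 = 0.966667% = 0.00966667.
Each month: B ← B·(1+r) − £649.00.
Month 1: interest £199.98; balance after payment £20,238.32.
Month 2: interest £195.64; balance after payment £19,784.95.
Month 3: interest £191.25; balance after payment £19,327.21.

£19,327.21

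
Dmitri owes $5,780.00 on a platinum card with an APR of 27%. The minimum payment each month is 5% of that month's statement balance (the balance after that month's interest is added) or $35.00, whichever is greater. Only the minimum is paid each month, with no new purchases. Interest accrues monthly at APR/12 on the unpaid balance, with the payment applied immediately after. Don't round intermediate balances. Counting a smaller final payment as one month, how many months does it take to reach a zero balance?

Monthly rate r = 27%/12 = 2.25% = 0.0225.
While 5% of the post-interest balance exceeds $35.00, each month B ← (B·(1+r))·(1 − 0.05), i.e. B shrinks by the factor (1+r)·0.95 = 0.97137.
This holds for months 1–74. Entering month 75 the balance is $673.85; 5% of the post-interest balance is now below $35.00, so the flat $35.00 minimum applies from here.
From month 75 a fixed $35.00 at rate r clears $673.85 in 26 more payments. Total: 74 + 26 = 100 months.

100 months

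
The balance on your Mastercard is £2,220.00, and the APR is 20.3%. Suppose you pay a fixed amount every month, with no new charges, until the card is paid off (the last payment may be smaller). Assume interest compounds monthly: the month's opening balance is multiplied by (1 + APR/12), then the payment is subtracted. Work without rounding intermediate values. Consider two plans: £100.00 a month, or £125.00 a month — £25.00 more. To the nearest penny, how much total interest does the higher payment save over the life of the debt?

Monthly rate r = 20.3%/12 = 1.69167% = 0.0169167.
At £100.00/mo: n = ⌈−ln(1 − rB₀/P)/ln(1+r)⌉ = 29 payments (last £7.08); total interest = total paid − £2,220.00 = £587.08.
At £125.00/mo: 22 payments (last £37.66); total interest £442.66.
Interest saved = £587.08 − £442.66 = £144.42.

£144.42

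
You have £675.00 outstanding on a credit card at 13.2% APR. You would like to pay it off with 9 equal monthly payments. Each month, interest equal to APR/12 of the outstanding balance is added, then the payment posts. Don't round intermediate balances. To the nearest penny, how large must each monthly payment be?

Monthly rate r = 13.2%/12 = 1.1% = 0.011.
Level-payment amortization: P = B₀·r / (1 − (1+r)^(−n)) = 675.00·0.011 / (1 − 1.011^(−9)).
Denominator 1 − (1+r)^(−9) = 0.0937675698.
P = 7.425 / 0.0937675698 ≈ 79.19.

£79.19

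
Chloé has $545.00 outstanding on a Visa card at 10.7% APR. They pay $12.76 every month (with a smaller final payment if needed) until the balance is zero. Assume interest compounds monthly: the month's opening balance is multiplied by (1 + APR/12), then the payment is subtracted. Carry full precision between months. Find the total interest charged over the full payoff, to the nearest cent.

$144.09

Monthly rate r = 10.7%/12 = 0.891667% = 0.00891667.
Payoff takes n = ⌈−ln(1 − rB₀/P)/ln(1+r)⌉ = ⌈54.004⌉ = 55 payments; the last is $0.05.
Total paid = 54·$12.76 + $0.05 = $689.09.
Total interest = total paid − principal = $689.09 − $545.00 = $144.09.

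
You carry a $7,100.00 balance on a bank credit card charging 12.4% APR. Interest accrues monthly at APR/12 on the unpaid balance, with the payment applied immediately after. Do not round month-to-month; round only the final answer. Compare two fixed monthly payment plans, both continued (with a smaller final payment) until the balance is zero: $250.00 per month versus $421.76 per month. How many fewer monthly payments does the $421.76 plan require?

15 fewer payments

Monthly rate r = 12.4%/12 = 1.03333% = 0.0103333.
At $250.00/mo: n = ⌈−ln(1 − rB₀/P)/ln(1+r)⌉ = 34 payments (last $198.03); total interest = total paid − $7,100.00 = $1,348.03.
At $421.76/mo: 19 payments (last $249.09); total interest $740.77.
Payments saved = 34 − 19 = 15.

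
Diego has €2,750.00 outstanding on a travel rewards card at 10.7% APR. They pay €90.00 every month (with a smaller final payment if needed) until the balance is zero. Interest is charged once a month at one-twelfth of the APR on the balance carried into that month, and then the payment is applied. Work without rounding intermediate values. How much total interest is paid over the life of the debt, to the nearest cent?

€474.85

Monthly rate r = 10.7%/12 = 0.891667% = 0.00891667.
Payoff takes n = ⌈−ln(1 − rB₀/P)/ln(1+r)⌉ = ⌈35.831⌉ = 36 payments; the last is €74.85.
Total paid = 35·€90.00 + €74.85 = €3,224.85.
Total interest = total paid − principal = €3,224.85 − €2,750.00 = €474.85.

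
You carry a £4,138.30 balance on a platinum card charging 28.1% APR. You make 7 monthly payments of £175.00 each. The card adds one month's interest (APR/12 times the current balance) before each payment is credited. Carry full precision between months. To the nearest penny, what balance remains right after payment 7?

Monthly rate r = 28.1%/12 = 2.34167% = 0.0234167.
Each month: B ← B·(1+r) − £175.00.
Month 1: interest £96.91; balance after payment £4,060.21.
Month 2: interest £95.08; balance after payment £3,980.28.
Month 3: interest £93.20; balance after payment £3,898.49.
Month 4: interest £91.29; balance after payment £3,814.78.
Month 5: interest £89.33; balance after payment £3,729.11.
Month 6: interest £87.32; balance after payment £3,641.43.
Month 7: interest £85.27; balance after payment £3,551.70.

£3,551.70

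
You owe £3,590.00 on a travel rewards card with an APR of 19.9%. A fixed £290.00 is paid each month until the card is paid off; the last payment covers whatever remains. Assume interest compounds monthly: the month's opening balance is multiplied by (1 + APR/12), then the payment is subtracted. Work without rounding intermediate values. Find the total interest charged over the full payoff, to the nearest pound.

Monthly rate r = 19.9%/12 = 1.65833% = 0.0165833.
Payoff takes n = ⌈−ln(1 − rB₀/P)/ln(1+r)⌉ = ⌈13.971⌉ = 14 payments; the last is £281.53.
Total paid = 13·£290.00 + £281.53 = £4,051.53.
Total interest = total paid − principal = £4,051.53 − £3,590.00 = £461.53.

£462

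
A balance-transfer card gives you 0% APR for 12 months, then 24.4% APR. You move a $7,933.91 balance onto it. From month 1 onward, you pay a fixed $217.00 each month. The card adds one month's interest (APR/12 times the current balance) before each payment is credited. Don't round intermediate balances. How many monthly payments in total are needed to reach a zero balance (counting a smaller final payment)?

Promo months 1–12 at r₀ = 0%/12 = 0; months 13+ at r₁ = 24.4%/12 = 0.0203333.
After month 12 (no interest yet): B = $7,933.91 − 12·$217.00 = $5,329.91.
Then at r₁ with $217.00/mo: n₂ = −ln(1 − r₁·B/P)/ln(1+r₁) ≈ 34.38 → 35 more payments.

47 months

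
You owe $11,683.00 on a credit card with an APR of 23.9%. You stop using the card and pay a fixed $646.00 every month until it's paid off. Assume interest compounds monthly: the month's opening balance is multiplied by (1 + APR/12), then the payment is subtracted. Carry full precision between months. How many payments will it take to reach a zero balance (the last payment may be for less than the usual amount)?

Monthly rate r = 23.9%/12 = 1.99167% = 0.0199167.
Recurrence: B ← B·(1+r) − $646.00.
Month 1: interest $232.69; balance after payment $11,269.69.
Month 2: interest $224.45; balance after payment $10,848.14.
Closed form: n = −ln(1 − rB₀/P)/ln(1+r) = −ln(0.6398)/ln(1.01992) ≈ 22.646, so the balance reaches zero during payment 23.

23 payments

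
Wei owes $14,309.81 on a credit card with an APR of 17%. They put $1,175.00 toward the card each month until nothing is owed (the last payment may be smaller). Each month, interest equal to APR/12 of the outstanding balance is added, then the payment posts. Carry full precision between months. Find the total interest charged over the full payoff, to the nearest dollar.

$1,511

Monthly rate r = 17%/12 = 1.41667% = 0.0141667.
Payoff takes n = ⌈−ln(1 − rB₀/P)/ln(1+r)⌉ = ⌈13.463⌉ = 14 payments; the last is $545.62.
Total paid = 13·$1,175.00 + $545.62 = $15,820.62.
Total interest = total paid − principal = $15,820.62 − $14,309.81 = $1,510.81.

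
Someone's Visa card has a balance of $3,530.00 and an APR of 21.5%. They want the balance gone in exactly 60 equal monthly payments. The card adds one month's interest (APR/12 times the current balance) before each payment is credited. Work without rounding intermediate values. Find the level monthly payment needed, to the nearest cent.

Monthly rate r = 21.5%/12 = 1.79167% = 0.0179167.
Level-payment amortization: P = B₀·r / (1 − (1+r)^(−n)) = 3530.00·0.0179167 / (1 − 1.01792^(−60)).
Denominator 1 − (1+r)^(−60) = 0.65543871.
P = 63.2458 / 0.65543871 ≈ 96.49.

$96.49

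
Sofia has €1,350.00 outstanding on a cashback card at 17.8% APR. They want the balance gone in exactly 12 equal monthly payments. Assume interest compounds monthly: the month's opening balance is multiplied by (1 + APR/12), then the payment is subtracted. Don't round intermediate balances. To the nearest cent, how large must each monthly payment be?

Monthly rate r = 17.8%/12 = 1.48333% = 0.0148333.
Level-payment amortization: P = B₀·r / (1 − (1+r)^(−n)) = 1350.00·0.0148333 / (1 − 1.01483^(−12)).
Denominator 1 − (1+r)^(−12) = 0.161962764.
P = 20.025 / 0.161962764 ≈ 123.64.

€123.64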